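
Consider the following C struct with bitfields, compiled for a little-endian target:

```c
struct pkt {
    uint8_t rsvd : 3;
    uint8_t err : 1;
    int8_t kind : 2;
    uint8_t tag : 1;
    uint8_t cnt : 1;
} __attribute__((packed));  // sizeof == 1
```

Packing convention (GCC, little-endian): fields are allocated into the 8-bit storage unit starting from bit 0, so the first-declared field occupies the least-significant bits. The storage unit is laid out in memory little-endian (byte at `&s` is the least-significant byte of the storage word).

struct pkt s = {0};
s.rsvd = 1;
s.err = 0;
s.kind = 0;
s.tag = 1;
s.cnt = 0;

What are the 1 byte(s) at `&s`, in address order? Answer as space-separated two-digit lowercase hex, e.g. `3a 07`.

41

[0+:3] rsvd=1 & 0x7 = 0x1; word=0x01
[3+:1] err=0 & 0x1 = 0x0; word=0x01
[4+:2] kind=0 & 0x3 = 0x0; word=0x01
[6+:1] tag=1 & 0x1 = 0x1; word=0x41
[7+:1] cnt=0 & 0x1 = 0x0; word=0x41
word = 0x41 → little-endian bytes:
  [0]=0x41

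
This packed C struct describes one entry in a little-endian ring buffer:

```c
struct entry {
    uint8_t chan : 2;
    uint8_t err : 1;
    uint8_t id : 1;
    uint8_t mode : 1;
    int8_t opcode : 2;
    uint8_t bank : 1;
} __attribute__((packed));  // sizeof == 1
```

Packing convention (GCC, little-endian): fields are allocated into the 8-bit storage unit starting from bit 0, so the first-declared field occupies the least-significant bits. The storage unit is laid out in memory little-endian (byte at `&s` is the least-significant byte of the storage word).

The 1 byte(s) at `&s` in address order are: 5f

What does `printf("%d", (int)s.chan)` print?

[0]=0x5f (little-endian) → word 0x5f
chan [0+:2] = (word>>0) & 0x3 = 3  ←
err [2+:1] = (word>>2) & 0x1 = 1
id [3+:1] = (word>>3) & 0x1 = 1
mode [4+:1] = (word>>4) & 0x1 = 1
opcode [5+:2] = (word>>5) & 0x3 = 2
bank [7+:1] = (word>>7) & 0x1 = 0

3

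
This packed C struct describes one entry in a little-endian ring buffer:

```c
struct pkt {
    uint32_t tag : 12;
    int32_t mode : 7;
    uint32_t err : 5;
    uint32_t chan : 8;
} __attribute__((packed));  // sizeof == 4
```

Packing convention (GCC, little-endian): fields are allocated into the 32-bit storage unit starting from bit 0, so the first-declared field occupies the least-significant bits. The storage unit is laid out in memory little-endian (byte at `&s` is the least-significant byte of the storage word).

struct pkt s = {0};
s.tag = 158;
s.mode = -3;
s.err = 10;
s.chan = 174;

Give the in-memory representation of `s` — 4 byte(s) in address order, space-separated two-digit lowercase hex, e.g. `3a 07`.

tag:12 = 158 → 0x9e << 0 → word 0x0000009e
mode:7 = -3 → 0x7d << 12 → word 0x0007d09e
err:5 = 10 → 0xa << 19 → word 0x0057d09e
chan:8 = 174 → 0xae << 24 → word 0xae57d09e
word = 0xae57d09e → little-endian bytes:
  [0]=0x9e  [1]=0xd0  [2]=0x57  [3]=0xae

9e d0 57 ae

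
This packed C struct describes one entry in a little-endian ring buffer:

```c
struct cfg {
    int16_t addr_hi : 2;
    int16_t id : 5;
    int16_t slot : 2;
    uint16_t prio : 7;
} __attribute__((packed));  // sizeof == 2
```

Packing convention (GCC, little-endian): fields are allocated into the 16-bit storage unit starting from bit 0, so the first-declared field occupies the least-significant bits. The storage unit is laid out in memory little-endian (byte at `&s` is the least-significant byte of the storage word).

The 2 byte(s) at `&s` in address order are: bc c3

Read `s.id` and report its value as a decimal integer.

15

[0]=0xbc [1]=0xc3 (little-endian) → word 0xc3bc
addr_hi:2 @ bit 0 → (0xc3bc>>0)&0x3 = 0x0
id:5 @ bit 2 → (0xc3bc>>2)&0x1f = 0xf  ←
slot:2 @ bit 7 → (0xc3bc>>7)&0x3 = 0x3
prio:7 @ bit 9 → (0xc3bc>>9)&0x7f = 0x61
id signed 5b, MSB=0: value = 15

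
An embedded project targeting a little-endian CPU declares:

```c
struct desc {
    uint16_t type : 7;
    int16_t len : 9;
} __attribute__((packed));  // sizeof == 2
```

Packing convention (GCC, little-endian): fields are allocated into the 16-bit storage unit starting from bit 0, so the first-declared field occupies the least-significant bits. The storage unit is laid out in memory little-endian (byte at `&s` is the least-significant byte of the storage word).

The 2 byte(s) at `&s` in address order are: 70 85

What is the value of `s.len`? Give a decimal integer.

-246

[0]=0x70 [1]=0x85 (little-endian) → word 0x8570
type [0+:7] = (word>>0) & 0x7f = 112
len [7+:9] = (word>>7) & 0x1ff = 266  ←
len signed 9b, MSB=1: 266 - 512 = -246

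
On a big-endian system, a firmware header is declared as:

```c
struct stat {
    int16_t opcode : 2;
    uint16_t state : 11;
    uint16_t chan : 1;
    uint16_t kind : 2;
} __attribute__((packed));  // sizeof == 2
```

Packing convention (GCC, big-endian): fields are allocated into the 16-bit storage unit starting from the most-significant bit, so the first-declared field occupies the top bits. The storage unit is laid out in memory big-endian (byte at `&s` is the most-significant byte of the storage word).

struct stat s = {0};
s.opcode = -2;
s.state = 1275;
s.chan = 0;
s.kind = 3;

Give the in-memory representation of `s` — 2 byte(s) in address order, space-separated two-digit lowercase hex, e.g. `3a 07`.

a7 db

opcode:2 = -2 → 0x2 << 14 → word 0x8000
state:11 = 1275 → 0x4fb << 3 → word 0xa7d8
chan:1 = 0 → 0x0 << 2 → word 0xa7d8
kind:2 = 3 → 0x3 << 0 → word 0xa7db
word = 0xa7db → big-endian bytes:
  [0]=0xa7  [1]=0xdb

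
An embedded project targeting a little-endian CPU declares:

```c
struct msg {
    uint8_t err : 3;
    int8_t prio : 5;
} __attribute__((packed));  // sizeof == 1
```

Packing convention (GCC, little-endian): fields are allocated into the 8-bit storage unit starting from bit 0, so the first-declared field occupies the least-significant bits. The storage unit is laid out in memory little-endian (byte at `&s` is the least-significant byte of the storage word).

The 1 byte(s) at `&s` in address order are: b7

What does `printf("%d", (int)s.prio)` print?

-10

[0]=0xb7 (little-endian) → word 0xb7
err [0+:3] = (word>>0) & 0x7 = 7
prio [3+:5] = (word>>3) & 0x1f = 22  ←
prio signed 5b, MSB=1: 22 - 32 = -10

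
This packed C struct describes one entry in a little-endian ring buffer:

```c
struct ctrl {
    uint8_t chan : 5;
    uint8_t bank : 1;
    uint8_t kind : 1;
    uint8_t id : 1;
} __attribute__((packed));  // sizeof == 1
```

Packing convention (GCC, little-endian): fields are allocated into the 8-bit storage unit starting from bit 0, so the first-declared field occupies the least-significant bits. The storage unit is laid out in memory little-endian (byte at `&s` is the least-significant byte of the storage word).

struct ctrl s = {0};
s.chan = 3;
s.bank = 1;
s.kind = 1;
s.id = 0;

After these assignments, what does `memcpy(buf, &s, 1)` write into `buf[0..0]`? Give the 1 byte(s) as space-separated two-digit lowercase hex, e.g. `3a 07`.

63

chan:5 = 3 → 0x3 << 0 → word 0x03
bank:1 = 1 → 0x1 << 5 → word 0x23
kind:1 = 1 → 0x1 << 6 → word 0x63
id:1 = 0 → 0x0 << 7 → word 0x63
word = 0x63 → little-endian bytes:
  [0]=0x63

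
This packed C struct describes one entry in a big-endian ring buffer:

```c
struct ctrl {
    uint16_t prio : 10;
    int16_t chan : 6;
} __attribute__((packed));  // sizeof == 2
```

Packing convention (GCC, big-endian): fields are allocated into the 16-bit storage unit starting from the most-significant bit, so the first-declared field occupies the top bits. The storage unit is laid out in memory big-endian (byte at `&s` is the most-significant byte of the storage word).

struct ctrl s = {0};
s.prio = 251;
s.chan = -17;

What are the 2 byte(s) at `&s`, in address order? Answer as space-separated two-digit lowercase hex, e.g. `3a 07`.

3e ef

prio (10b) val=251 bits=0xfb at bit 6: 0x3ec0
chan (6b) val=-17 bits=0x2f at bit 0: 0x3eef
word = 0x3eef → big-endian bytes:
  [0]=0x3e  [1]=0xef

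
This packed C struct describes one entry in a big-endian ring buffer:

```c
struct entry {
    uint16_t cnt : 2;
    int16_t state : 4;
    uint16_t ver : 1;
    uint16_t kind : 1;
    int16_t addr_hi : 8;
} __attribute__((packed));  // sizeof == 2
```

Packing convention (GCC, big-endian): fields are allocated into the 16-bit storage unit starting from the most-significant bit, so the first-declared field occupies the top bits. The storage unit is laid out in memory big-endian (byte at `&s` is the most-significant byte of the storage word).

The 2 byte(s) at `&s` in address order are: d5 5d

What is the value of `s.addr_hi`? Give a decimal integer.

[0]=0xd5 [1]=0x5d (big-endian) → word 0xd55d
cnt:2 @ bit 14 → (0xd55d>>14)&0x3 = 0x3
state:4 @ bit 10 → (0xd55d>>10)&0xf = 0x5
ver:1 @ bit 9 → (0xd55d>>9)&0x1 = 0x0
kind:1 @ bit 8 → (0xd55d>>8)&0x1 = 0x1
addr_hi:8 @ bit 0 → (0xd55d>>0)&0xff = 0x5d  ←
addr_hi signed 8b, MSB=0: value = 93

93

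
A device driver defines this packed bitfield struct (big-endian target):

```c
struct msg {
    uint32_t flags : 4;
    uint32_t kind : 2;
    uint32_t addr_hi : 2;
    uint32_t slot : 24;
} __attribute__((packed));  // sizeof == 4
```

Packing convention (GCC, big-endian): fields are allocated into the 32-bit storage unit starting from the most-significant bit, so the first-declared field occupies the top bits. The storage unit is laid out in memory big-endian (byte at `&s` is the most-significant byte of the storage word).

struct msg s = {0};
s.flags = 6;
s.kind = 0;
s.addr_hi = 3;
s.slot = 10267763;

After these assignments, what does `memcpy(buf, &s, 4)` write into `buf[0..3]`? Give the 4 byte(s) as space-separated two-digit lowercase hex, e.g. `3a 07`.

flags:4 = 6 → 0x6 << 28 → word 0x60000000
kind:2 = 0 → 0x0 << 26 → word 0x60000000
addr_hi:2 = 3 → 0x3 << 24 → word 0x63000000
slot:24 = 10267763 → 0x9cac73 << 0 → word 0x639cac73
word = 0x639cac73 → big-endian bytes:
  [0]=0x63  [1]=0x9c  [2]=0xac  [3]=0x73

63 9c ac 73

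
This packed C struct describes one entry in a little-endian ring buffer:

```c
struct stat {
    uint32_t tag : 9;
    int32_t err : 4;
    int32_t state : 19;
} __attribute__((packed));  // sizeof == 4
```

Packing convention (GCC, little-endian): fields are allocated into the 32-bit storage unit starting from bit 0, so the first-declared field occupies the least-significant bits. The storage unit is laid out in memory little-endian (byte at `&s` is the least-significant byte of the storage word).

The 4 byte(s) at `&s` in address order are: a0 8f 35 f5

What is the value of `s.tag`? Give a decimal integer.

416

[0]=0xa0 [1]=0x8f [2]=0x35 [3]=0xf5 (little-endian) → word 0xf5358fa0
tag [0+:9] = (word>>0) & 0x1ff = 416  ←
err [9+:4] = (word>>9) & 0xf = 7
state [13+:19] = (word>>13) & 0x7ffff = 502188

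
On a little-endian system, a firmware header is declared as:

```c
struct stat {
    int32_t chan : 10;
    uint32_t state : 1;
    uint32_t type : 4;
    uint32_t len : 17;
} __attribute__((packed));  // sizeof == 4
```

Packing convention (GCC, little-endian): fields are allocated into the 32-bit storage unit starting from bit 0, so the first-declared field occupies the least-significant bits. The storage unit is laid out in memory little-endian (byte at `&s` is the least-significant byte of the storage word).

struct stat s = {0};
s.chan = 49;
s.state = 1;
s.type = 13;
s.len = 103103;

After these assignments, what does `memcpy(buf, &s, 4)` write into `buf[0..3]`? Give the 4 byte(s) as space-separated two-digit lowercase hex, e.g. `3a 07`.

31 ec 5f c9

chan:10 = 49 → 0x31 << 0 → word 0x00000031
state:1 = 1 → 0x1 << 10 → word 0x00000431
type:4 = 13 → 0xd << 11 → word 0x00006c31
len:17 = 103103 → 0x192bf << 15 → word 0xc95fec31
word = 0xc95fec31 → little-endian bytes:
  [0]=0x31  [1]=0xec  [2]=0x5f  [3]=0xc9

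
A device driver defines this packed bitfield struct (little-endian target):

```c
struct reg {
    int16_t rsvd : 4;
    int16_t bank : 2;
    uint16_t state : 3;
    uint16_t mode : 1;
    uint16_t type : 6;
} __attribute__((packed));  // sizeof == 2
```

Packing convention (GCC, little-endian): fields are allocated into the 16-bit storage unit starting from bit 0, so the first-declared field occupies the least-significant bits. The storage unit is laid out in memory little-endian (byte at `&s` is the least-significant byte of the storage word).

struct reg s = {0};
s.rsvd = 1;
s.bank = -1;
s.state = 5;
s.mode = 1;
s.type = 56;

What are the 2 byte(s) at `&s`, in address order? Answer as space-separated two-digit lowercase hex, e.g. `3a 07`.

rsvd (4b) val=1 bits=0x1 at bit 0: 0x0001
bank (2b) val=-1 bits=0x3 at bit 4: 0x0031
state (3b) val=5 bits=0x5 at bit 6: 0x0171
mode (1b) val=1 bits=0x1 at bit 9: 0x0371
type (6b) val=56 bits=0x38 at bit 10: 0xe371
word = 0xe371 → little-endian bytes:
  [0]=0x71  [1]=0xe3

71 e3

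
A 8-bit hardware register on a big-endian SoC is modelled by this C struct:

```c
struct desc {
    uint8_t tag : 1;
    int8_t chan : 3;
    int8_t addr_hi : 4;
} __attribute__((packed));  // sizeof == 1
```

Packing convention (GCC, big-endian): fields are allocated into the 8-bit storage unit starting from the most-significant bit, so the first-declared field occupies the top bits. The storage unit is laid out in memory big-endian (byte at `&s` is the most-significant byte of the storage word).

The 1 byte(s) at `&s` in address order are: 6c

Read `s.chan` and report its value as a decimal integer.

-2

[0]=0x6c (big-endian) → word 0x6c
tag [7+:1] = (word>>7) & 0x1 = 0
chan [4+:3] = (word>>4) & 0x7 = 6  ←
addr_hi [0+:4] = (word>>0) & 0xf = 12
chan signed 3b, MSB=1: 6 - 8 = -2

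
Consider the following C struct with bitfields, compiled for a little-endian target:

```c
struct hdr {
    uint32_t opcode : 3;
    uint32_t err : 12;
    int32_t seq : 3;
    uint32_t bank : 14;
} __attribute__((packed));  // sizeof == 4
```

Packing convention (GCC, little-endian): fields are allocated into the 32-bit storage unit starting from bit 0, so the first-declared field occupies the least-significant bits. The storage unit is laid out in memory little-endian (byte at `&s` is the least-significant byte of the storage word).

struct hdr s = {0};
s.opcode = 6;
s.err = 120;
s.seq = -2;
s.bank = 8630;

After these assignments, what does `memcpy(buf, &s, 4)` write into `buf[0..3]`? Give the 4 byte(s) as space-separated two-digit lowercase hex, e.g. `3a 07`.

c6 03 db 86

[0+:3] opcode=6 & 0x7 = 0x6; word=0x00000006
[3+:12] err=120 & 0xfff = 0x78; word=0x000003c6
[15+:3] seq=-2 & 0x7 = 0x6; word=0x000303c6
[18+:14] bank=8630 & 0x3fff = 0x21b6; word=0x86db03c6
word = 0x86db03c6 → little-endian bytes:
  [0]=0xc6  [1]=0x03  [2]=0xdb  [3]=0x86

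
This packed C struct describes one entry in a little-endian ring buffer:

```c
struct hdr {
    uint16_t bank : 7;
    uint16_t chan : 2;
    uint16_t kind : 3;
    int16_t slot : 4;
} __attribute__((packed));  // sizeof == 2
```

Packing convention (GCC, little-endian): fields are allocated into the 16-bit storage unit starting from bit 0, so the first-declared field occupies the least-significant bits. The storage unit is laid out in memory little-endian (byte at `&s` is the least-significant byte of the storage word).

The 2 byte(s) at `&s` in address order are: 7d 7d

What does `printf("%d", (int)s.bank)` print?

[0]=0x7d [1]=0x7d (little-endian) → word 0x7d7d
bank [0+:7] = (word>>0) & 0x7f = 125  ←
chan [7+:2] = (word>>7) & 0x3 = 2
kind [9+:3] = (word>>9) & 0x7 = 6
slot [12+:4] = (word>>12) & 0xf = 7

125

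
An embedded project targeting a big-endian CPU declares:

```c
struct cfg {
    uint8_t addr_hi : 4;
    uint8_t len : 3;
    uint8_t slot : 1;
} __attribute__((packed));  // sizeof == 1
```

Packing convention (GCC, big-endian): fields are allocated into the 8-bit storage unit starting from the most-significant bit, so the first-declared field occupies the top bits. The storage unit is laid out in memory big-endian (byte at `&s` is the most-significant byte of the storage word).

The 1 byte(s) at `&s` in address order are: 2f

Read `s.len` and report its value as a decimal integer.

7

[0]=0x2f (big-endian) → word 0x2f
addr_hi:4 @ bit 4 → (0x2f>>4)&0xf = 0x2
len:3 @ bit 1 → (0x2f>>1)&0x7 = 0x7  ←
slot:1 @ bit 0 → (0x2f>>0)&0x1 = 0x1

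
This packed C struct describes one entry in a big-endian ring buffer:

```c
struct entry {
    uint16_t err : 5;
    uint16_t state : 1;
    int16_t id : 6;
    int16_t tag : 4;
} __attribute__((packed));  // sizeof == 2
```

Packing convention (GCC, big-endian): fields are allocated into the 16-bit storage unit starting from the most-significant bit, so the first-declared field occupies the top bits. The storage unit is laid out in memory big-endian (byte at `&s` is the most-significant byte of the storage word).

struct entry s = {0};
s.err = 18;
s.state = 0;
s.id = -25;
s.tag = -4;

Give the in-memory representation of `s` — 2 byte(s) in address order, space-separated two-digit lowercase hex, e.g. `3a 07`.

[11+:5] err=18 & 0x1f = 0x12; word=0x9000
[10+:1] state=0 & 0x1 = 0x0; word=0x9000
[4+:6] id=-25 & 0x3f = 0x27; word=0x9270
[0+:4] tag=-4 & 0xf = 0xc; word=0x927c
word = 0x927c → big-endian bytes:
  [0]=0x92  [1]=0x7c

92 7c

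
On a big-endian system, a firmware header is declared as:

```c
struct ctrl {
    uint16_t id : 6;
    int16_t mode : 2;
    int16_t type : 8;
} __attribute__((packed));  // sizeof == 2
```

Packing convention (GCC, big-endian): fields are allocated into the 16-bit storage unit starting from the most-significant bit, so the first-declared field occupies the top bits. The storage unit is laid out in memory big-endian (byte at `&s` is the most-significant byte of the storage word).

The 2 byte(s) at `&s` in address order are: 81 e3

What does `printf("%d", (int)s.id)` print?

[0]=0x81 [1]=0xe3 (big-endian) → word 0x81e3
id [10+:6] = (word>>10) & 0x3f = 32  ←
mode [8+:2] = (word>>8) & 0x3 = 1
type [0+:8] = (word>>0) & 0xff = 227

32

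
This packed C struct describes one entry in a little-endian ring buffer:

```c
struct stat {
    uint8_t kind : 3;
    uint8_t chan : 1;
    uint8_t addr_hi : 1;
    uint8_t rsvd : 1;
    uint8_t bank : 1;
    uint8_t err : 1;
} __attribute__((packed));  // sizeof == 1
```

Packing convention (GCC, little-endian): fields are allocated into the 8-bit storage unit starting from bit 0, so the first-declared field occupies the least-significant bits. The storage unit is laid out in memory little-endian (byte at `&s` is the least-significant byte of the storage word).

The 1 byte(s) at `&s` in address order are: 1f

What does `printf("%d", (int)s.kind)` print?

7

[0]=0x1f (little-endian) → word 0x1f
kind:3 @ bit 0 → (0x1f>>0)&0x7 = 0x7  ←
chan:1 @ bit 3 → (0x1f>>3)&0x1 = 0x1
addr_hi:1 @ bit 4 → (0x1f>>4)&0x1 = 0x1
rsvd:1 @ bit 5 → (0x1f>>5)&0x1 = 0x0
bank:1 @ bit 6 → (0x1f>>6)&0x1 = 0x0
err:1 @ bit 7 → (0x1f>>7)&0x1 = 0x0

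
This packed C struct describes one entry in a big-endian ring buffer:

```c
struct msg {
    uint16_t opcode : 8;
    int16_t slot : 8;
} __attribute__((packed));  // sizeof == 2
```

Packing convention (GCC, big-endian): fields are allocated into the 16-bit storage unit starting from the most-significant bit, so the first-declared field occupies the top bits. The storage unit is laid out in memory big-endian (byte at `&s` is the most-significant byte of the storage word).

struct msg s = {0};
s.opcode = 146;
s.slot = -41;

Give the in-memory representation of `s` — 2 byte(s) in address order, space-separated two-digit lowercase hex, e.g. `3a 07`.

opcode (8b) val=146 bits=0x92 at bit 8: 0x9200
slot (8b) val=-41 bits=0xd7 at bit 0: 0x92d7
word = 0x92d7 → big-endian bytes:
  [0]=0x92  [1]=0xd7

92 d7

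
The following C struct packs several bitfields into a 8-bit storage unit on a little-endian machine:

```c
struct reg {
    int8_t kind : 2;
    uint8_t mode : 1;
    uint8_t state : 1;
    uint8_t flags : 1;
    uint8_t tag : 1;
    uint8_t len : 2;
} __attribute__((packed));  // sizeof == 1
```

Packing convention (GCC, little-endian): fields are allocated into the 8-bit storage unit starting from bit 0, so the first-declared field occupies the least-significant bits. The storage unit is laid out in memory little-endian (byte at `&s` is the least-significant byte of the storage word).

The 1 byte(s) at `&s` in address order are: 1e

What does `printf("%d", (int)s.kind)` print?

-2

[0]=0x1e (little-endian) → word 0x1e
kind [0+:2] = (word>>0) & 0x3 = 2  ←
mode [2+:1] = (word>>2) & 0x1 = 1
state [3+:1] = (word>>3) & 0x1 = 1
flags [4+:1] = (word>>4) & 0x1 = 1
tag [5+:1] = (word>>5) & 0x1 = 0
len [6+:2] = (word>>6) & 0x3 = 0
kind signed 2b, MSB=1: 2 - 4 = -2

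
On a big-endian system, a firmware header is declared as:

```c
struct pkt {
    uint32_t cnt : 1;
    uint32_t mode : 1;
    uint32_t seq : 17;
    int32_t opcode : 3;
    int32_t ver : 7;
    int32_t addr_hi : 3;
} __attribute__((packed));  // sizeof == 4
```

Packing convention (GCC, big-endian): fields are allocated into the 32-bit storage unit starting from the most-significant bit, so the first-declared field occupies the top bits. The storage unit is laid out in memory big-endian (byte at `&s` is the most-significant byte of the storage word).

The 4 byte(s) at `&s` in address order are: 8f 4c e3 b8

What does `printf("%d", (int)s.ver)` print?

[0]=0x8f [1]=0x4c [2]=0xe3 [3]=0xb8 (big-endian) → word 0x8f4ce3b8
cnt:1 @ bit 31 → (0x8f4ce3b8>>31)&0x1 = 0x1
mode:1 @ bit 30 → (0x8f4ce3b8>>30)&0x1 = 0x0
seq:17 @ bit 13 → (0x8f4ce3b8>>13)&0x1ffff = 0x7a67
opcode:3 @ bit 10 → (0x8f4ce3b8>>10)&0x7 = 0x0
ver:7 @ bit 3 → (0x8f4ce3b8>>3)&0x7f = 0x77  ←
addr_hi:3 @ bit 0 → (0x8f4ce3b8>>0)&0x7 = 0x0
ver signed 7b, MSB=1: 119 - 128 = -9

-9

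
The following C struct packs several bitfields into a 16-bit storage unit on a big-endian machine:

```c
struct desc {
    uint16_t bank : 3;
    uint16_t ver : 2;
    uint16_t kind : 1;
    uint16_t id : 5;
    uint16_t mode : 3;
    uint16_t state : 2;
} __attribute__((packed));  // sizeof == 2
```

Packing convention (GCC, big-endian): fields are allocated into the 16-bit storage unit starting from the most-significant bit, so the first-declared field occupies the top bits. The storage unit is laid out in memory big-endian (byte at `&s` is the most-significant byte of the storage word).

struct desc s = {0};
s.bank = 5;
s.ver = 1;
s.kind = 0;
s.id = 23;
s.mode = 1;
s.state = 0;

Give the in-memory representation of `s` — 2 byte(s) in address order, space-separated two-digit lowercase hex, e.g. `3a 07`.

aa e4

bank:3 = 5 → 0x5 << 13 → word 0xa000
ver:2 = 1 → 0x1 << 11 → word 0xa800
kind:1 = 0 → 0x0 << 10 → word 0xa800
id:5 = 23 → 0x17 << 5 → word 0xaae0
mode:3 = 1 → 0x1 << 2 → word 0xaae4
state:2 = 0 → 0x0 << 0 → word 0xaae4
word = 0xaae4 → big-endian bytes:
  [0]=0xaa  [1]=0xe4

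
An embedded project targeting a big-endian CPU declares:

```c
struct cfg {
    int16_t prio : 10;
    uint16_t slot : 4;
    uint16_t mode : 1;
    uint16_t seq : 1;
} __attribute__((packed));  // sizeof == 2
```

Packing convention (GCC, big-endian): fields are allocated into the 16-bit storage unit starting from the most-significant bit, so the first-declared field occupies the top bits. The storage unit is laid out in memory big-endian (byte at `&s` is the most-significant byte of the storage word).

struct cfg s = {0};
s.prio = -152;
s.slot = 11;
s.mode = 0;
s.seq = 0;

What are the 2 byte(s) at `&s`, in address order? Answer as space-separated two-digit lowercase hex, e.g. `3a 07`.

da 2c

[6+:10] prio=-152 & 0x3ff = 0x368; word=0xda00
[2+:4] slot=11 & 0xf = 0xb; word=0xda2c
[1+:1] mode=0 & 0x1 = 0x0; word=0xda2c
[0+:1] seq=0 & 0x1 = 0x0; word=0xda2c
word = 0xda2c → big-endian bytes:
  [0]=0xda  [1]=0x2c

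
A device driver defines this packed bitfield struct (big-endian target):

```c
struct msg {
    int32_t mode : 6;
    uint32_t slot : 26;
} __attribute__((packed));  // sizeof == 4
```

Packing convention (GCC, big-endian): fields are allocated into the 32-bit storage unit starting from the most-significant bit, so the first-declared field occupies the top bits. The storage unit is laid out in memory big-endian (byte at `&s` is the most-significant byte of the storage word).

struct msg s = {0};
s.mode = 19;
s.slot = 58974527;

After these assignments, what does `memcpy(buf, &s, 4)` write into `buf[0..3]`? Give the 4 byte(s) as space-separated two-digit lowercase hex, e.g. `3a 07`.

[26+:6] mode=19 & 0x3f = 0x13; word=0x4c000000
[0+:26] slot=58974527 & 0x3ffffff = 0x383e13f; word=0x4f83e13f
word = 0x4f83e13f → big-endian bytes:
  [0]=0x4f  [1]=0x83  [2]=0xe1  [3]=0x3f

4f 83 e1 3f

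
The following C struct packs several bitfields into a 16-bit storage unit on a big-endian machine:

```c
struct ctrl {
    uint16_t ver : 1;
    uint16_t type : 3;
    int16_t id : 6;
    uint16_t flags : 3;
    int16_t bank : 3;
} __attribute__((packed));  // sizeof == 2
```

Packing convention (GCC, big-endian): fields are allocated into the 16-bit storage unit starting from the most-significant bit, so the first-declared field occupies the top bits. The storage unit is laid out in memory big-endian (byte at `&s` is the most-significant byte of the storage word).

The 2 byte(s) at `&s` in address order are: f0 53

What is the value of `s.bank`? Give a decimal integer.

3

[0]=0xf0 [1]=0x53 (big-endian) → word 0xf053
ver:1 @ bit 15 → (0xf053>>15)&0x1 = 0x1
type:3 @ bit 12 → (0xf053>>12)&0x7 = 0x7
id:6 @ bit 6 → (0xf053>>6)&0x3f = 0x1
flags:3 @ bit 3 → (0xf053>>3)&0x7 = 0x2
bank:3 @ bit 0 → (0xf053>>0)&0x7 = 0x3  ←
bank signed 3b, MSB=0: value = 3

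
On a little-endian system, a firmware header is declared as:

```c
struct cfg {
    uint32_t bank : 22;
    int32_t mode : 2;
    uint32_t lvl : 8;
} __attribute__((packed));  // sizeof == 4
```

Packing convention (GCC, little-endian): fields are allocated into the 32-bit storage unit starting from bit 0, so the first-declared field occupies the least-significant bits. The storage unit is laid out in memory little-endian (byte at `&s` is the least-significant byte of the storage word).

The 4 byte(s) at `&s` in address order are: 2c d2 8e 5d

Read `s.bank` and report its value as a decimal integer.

[0]=0x2c [1]=0xd2 [2]=0x8e [3]=0x5d (little-endian) → word 0x5d8ed22c
bank [0+:22] = (word>>0) & 0x3fffff = 971308  ←
mode [22+:2] = (word>>22) & 0x3 = 2
lvl [24+:8] = (word>>24) & 0xff = 93

971308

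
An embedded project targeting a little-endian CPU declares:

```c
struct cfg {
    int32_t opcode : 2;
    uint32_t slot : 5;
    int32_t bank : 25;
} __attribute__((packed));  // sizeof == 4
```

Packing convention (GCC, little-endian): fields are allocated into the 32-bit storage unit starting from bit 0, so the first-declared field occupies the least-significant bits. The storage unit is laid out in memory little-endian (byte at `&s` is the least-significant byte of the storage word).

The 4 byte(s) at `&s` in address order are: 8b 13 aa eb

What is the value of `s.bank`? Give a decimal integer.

[0]=0x8b [1]=0x13 [2]=0xaa [3]=0xeb (little-endian) → word 0xebaa138b
opcode [0+:2] = (word>>0) & 0x3 = 3
slot [2+:5] = (word>>2) & 0x1f = 2
bank [7+:25] = (word>>7) & 0x1ffffff = 30888999  ←
bank signed 25b, MSB=1: 30888999 - 33554432 = -2665433

-2665433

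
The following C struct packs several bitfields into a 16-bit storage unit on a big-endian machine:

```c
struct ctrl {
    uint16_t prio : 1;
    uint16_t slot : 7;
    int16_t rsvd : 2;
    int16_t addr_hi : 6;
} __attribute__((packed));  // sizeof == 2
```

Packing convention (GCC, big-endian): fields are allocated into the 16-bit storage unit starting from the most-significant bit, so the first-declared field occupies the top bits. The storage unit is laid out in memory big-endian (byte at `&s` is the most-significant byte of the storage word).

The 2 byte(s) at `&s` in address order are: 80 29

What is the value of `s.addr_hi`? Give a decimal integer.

[0]=0x80 [1]=0x29 (big-endian) → word 0x8029
prio:1 @ bit 15 → (0x8029>>15)&0x1 = 0x1
slot:7 @ bit 8 → (0x8029>>8)&0x7f = 0x0
rsvd:2 @ bit 6 → (0x8029>>6)&0x3 = 0x0
addr_hi:6 @ bit 0 → (0x8029>>0)&0x3f = 0x29  ←
addr_hi signed 6b, MSB=1: 41 - 64 = -23

-23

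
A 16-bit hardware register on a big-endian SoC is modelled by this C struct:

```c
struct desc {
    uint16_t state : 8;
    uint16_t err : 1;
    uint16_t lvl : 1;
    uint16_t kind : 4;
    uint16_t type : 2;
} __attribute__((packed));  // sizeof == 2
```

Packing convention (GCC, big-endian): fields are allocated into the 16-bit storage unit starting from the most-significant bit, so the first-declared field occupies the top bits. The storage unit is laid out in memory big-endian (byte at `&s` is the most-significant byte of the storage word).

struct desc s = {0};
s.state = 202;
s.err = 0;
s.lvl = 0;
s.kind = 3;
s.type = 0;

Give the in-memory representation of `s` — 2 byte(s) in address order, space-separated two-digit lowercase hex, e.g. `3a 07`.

state (8b) val=202 bits=0xca at bit 8: 0xca00
err (1b) val=0 bits=0x0 at bit 7: 0xca00
lvl (1b) val=0 bits=0x0 at bit 6: 0xca00
kind (4b) val=3 bits=0x3 at bit 2: 0xca0c
type (2b) val=0 bits=0x0 at bit 0: 0xca0c
word = 0xca0c → big-endian bytes:
  [0]=0xca  [1]=0x0c

ca 0c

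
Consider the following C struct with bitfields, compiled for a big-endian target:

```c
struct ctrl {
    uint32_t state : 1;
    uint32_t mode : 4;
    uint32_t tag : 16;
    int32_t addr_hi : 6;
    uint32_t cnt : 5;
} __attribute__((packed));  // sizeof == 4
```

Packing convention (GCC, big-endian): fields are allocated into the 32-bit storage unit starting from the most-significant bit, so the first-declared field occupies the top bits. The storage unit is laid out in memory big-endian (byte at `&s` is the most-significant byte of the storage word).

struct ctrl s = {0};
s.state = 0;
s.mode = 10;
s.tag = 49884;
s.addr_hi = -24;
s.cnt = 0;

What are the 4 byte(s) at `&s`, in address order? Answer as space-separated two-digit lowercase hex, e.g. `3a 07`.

state (1b) val=0 bits=0x0 at bit 31: 0x00000000
mode (4b) val=10 bits=0xa at bit 27: 0x50000000
tag (16b) val=49884 bits=0xc2dc at bit 11: 0x5616e000
addr_hi (6b) val=-24 bits=0x28 at bit 5: 0x5616e500
cnt (5b) val=0 bits=0x0 at bit 0: 0x5616e500
word = 0x5616e500 → big-endian bytes:
  [0]=0x56  [1]=0x16  [2]=0xe5  [3]=0x00

56 16 e5 00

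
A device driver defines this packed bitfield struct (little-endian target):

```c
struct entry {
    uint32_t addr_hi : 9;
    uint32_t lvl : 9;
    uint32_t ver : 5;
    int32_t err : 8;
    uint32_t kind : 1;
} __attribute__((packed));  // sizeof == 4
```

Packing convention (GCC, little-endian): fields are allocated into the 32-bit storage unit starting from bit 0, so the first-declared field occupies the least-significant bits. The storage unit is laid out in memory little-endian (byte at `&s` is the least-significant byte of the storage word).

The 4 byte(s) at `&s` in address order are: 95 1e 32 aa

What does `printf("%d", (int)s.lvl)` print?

[0]=0x95 [1]=0x1e [2]=0x32 [3]=0xaa (little-endian) → word 0xaa321e95
addr_hi [0+:9] = (word>>0) & 0x1ff = 149
lvl [9+:9] = (word>>9) & 0x1ff = 271  ←
ver [18+:5] = (word>>18) & 0x1f = 12
err [23+:8] = (word>>23) & 0xff = 84
kind [31+:1] = (word>>31) & 0x1 = 1

271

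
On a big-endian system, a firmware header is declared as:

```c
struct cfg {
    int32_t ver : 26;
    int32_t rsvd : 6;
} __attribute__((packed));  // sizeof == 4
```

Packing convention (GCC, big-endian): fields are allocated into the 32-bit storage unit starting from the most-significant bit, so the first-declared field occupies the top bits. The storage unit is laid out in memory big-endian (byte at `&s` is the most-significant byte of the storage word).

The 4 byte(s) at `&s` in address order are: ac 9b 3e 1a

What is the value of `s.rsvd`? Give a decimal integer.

26

[0]=0xac [1]=0x9b [2]=0x3e [3]=0x1a (big-endian) → word 0xac9b3e1a
ver [6+:26] = (word>>6) & 0x3ffffff = 45247736
rsvd [0+:6] = (word>>0) & 0x3f = 26  ←
rsvd signed 6b, MSB=0: value = 26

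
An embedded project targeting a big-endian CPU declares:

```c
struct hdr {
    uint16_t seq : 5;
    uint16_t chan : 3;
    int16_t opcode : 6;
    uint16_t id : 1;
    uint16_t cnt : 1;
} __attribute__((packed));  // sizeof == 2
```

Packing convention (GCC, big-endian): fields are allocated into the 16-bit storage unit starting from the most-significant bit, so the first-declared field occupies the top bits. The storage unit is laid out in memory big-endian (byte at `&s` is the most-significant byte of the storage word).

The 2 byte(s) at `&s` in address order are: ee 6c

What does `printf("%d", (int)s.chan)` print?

6

[0]=0xee [1]=0x6c (big-endian) → word 0xee6c
seq:5 @ bit 11 → (0xee6c>>11)&0x1f = 0x1d
chan:3 @ bit 8 → (0xee6c>>8)&0x7 = 0x6  ←
opcode:6 @ bit 2 → (0xee6c>>2)&0x3f = 0x1b
id:1 @ bit 1 → (0xee6c>>1)&0x1 = 0x0
cnt:1 @ bit 0 → (0xee6c>>0)&0x1 = 0x0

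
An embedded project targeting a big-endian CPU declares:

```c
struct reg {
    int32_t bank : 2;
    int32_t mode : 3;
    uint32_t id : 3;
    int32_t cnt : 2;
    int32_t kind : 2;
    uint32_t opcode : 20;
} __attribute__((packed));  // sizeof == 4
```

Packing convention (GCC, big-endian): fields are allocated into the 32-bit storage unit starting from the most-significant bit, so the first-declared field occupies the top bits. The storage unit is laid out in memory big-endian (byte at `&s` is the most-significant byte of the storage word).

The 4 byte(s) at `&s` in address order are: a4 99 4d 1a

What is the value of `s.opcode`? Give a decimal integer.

[0]=0xa4 [1]=0x99 [2]=0x4d [3]=0x1a (big-endian) → word 0xa4994d1a
bank [30+:2] = (word>>30) & 0x3 = 2
mode [27+:3] = (word>>27) & 0x7 = 4
id [24+:3] = (word>>24) & 0x7 = 4
cnt [22+:2] = (word>>22) & 0x3 = 2
kind [20+:2] = (word>>20) & 0x3 = 1
opcode [0+:20] = (word>>0) & 0xfffff = 609562  ←

609562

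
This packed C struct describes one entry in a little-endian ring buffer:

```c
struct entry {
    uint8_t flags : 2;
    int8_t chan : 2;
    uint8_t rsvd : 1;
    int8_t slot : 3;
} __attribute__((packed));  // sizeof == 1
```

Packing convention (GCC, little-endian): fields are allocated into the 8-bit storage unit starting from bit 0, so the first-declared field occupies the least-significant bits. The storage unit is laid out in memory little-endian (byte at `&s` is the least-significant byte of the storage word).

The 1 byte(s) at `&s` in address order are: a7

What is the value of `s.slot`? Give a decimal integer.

-3

[0]=0xa7 (little-endian) → word 0xa7
flags [0+:2] = (word>>0) & 0x3 = 3
chan [2+:2] = (word>>2) & 0x3 = 1
rsvd [4+:1] = (word>>4) & 0x1 = 0
slot [5+:3] = (word>>5) & 0x7 = 5  ←
slot signed 3b, MSB=1: 5 - 8 = -3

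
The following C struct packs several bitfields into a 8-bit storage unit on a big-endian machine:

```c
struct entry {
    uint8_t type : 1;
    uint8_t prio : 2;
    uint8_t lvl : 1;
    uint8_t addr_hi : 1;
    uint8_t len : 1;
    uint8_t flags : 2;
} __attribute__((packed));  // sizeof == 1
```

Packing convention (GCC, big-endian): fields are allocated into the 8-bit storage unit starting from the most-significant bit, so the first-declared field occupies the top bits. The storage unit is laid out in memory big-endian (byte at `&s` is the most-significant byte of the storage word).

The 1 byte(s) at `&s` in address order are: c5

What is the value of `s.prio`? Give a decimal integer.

2

[0]=0xc5 (big-endian) → word 0xc5
type:1 @ bit 7 → (0xc5>>7)&0x1 = 0x1
prio:2 @ bit 5 → (0xc5>>5)&0x3 = 0x2  ←
lvl:1 @ bit 4 → (0xc5>>4)&0x1 = 0x0
addr_hi:1 @ bit 3 → (0xc5>>3)&0x1 = 0x0
len:1 @ bit 2 → (0xc5>>2)&0x1 = 0x1
flags:2 @ bit 0 → (0xc5>>0)&0x3 = 0x1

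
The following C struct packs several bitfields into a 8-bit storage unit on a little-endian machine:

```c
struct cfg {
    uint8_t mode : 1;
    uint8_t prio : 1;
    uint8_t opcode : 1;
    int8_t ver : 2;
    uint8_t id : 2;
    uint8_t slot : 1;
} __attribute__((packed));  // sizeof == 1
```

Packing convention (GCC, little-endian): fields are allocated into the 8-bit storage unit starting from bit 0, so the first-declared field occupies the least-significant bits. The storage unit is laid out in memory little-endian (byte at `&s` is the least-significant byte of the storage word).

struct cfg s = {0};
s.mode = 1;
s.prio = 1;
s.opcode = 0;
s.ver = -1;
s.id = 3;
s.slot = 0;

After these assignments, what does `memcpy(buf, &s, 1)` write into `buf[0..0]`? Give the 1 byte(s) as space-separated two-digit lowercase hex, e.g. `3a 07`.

mode:1 = 1 → 0x1 << 0 → word 0x01
prio:1 = 1 → 0x1 << 1 → word 0x03
opcode:1 = 0 → 0x0 << 2 → word 0x03
ver:2 = -1 → 0x3 << 3 → word 0x1b
id:2 = 3 → 0x3 << 5 → word 0x7b
slot:1 = 0 → 0x0 << 7 → word 0x7b
word = 0x7b → little-endian bytes:
  [0]=0x7b

7b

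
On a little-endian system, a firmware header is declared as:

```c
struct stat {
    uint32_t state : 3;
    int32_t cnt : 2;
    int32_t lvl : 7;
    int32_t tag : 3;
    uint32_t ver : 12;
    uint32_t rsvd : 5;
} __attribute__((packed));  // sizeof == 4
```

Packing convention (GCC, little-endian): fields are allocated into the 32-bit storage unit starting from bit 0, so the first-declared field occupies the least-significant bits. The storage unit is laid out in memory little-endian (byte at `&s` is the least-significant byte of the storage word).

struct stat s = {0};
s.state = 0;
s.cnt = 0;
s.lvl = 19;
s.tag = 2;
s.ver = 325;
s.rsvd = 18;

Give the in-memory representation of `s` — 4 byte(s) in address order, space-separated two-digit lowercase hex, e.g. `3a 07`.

[0+:3] state=0 & 0x7 = 0x0; word=0x00000000
[3+:2] cnt=0 & 0x3 = 0x0; word=0x00000000
[5+:7] lvl=19 & 0x7f = 0x13; word=0x00000260
[12+:3] tag=2 & 0x7 = 0x2; word=0x00002260
[15+:12] ver=325 & 0xfff = 0x145; word=0x00a2a260
[27+:5] rsvd=18 & 0x1f = 0x12; word=0x90a2a260
word = 0x90a2a260 → little-endian bytes:
  [0]=0x60  [1]=0xa2  [2]=0xa2  [3]=0x90

60 a2 a2 90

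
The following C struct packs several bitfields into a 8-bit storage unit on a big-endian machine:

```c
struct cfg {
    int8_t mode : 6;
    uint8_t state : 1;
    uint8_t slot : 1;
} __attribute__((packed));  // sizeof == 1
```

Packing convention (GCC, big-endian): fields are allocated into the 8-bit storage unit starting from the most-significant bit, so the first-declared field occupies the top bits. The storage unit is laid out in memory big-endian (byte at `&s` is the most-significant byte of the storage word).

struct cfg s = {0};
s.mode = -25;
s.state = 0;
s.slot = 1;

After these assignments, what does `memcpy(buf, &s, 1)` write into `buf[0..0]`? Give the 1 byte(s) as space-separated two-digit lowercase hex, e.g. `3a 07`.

mode (6b) val=-25 bits=0x27 at bit 2: 0x9c
state (1b) val=0 bits=0x0 at bit 1: 0x9c
slot (1b) val=1 bits=0x1 at bit 0: 0x9d
word = 0x9d → big-endian bytes:
  [0]=0x9d

9d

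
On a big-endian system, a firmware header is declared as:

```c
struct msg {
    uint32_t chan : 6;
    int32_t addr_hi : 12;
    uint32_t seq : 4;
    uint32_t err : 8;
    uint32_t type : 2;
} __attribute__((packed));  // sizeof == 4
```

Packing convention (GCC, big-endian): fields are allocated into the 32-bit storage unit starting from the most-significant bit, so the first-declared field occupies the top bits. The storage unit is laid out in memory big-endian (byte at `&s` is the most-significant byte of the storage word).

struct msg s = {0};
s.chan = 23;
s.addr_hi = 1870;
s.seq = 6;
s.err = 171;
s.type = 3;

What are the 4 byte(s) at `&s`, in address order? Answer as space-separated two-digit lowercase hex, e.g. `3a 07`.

[26+:6] chan=23 & 0x3f = 0x17; word=0x5c000000
[14+:12] addr_hi=1870 & 0xfff = 0x74e; word=0x5dd38000
[10+:4] seq=6 & 0xf = 0x6; word=0x5dd39800
[2+:8] err=171 & 0xff = 0xab; word=0x5dd39aac
[0+:2] type=3 & 0x3 = 0x3; word=0x5dd39aaf
word = 0x5dd39aaf → big-endian bytes:
  [0]=0x5d  [1]=0xd3  [2]=0x9a  [3]=0xaf

5d d3 9a af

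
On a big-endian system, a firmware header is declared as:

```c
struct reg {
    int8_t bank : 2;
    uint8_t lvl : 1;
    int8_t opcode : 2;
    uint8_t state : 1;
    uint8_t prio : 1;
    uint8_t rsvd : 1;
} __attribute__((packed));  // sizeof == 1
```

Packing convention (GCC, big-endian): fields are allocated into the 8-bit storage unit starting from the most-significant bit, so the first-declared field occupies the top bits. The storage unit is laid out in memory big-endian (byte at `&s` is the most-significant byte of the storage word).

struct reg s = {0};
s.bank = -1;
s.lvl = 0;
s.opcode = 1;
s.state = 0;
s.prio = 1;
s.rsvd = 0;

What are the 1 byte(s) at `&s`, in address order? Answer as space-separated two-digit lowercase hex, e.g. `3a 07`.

bank:2 = -1 → 0x3 << 6 → word 0xc0
lvl:1 = 0 → 0x0 << 5 → word 0xc0
opcode:2 = 1 → 0x1 << 3 → word 0xc8
state:1 = 0 → 0x0 << 2 → word 0xc8
prio:1 = 1 → 0x1 << 1 → word 0xca
rsvd:1 = 0 → 0x0 << 0 → word 0xca
word = 0xca → big-endian bytes:
  [0]=0xca

ca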